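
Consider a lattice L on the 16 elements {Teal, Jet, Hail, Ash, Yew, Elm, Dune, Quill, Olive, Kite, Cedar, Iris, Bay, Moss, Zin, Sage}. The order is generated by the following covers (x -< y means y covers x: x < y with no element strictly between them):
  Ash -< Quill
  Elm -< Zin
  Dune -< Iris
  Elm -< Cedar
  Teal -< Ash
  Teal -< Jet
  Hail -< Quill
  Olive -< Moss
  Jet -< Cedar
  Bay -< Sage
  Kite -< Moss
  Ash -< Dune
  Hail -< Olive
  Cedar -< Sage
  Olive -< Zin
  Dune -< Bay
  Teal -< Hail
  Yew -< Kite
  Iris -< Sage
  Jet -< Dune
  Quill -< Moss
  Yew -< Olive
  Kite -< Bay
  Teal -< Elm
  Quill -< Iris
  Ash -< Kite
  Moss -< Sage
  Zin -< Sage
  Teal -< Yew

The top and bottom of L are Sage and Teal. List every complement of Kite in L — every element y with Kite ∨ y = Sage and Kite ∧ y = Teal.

Need y with Kite ∨ y = Sage and Kite ∧ y = Teal.
Checking each element gives: Cedar, Elm.

Cedar, Elm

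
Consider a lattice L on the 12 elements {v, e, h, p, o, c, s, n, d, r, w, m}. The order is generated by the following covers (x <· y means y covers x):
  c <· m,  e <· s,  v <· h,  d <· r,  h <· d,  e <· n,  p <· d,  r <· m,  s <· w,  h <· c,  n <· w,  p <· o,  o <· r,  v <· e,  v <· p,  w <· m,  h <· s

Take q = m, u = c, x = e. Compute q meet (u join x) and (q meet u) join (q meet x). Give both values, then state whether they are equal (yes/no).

m; m; yes

u join x = m, so q meet (u join x) = m meet m = m.
q meet u = c and q meet x = e, so (q meet u) join (q meet x) = c join e = m.
Equal: yes.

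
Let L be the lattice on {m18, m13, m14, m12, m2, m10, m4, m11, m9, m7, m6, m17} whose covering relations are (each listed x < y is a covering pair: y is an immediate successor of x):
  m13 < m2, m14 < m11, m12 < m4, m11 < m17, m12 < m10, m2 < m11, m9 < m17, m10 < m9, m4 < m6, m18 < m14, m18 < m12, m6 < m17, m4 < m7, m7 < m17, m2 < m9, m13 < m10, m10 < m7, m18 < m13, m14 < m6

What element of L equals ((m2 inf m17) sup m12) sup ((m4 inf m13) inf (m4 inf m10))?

m9

m2 ∧ m17 = m2
m2 ∨ m12 = m9
m4 ∧ m13 = m18
m4 ∧ m10 = m12
m18 ∧ m12 = m18
m9 ∨ m18 = m9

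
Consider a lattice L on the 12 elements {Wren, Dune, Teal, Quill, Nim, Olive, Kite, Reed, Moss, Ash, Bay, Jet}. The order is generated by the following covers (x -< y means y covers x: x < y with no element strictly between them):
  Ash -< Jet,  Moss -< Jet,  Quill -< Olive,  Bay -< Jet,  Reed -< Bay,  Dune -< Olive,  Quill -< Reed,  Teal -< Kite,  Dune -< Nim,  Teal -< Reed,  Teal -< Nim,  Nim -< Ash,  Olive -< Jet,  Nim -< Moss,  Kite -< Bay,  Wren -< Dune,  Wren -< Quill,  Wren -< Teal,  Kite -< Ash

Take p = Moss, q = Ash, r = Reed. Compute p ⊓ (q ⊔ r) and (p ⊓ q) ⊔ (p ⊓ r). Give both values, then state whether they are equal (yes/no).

q ⊔ r = Jet, so p ⊓ (q ⊔ r) = Moss ⊓ Jet = Moss.
p ⊓ q = Nim and p ⊓ r = Teal, so (p ⊓ q) ⊔ (p ⊓ r) = Nim ⊔ Teal = Nim.
Equal: no.

Moss; Nim; no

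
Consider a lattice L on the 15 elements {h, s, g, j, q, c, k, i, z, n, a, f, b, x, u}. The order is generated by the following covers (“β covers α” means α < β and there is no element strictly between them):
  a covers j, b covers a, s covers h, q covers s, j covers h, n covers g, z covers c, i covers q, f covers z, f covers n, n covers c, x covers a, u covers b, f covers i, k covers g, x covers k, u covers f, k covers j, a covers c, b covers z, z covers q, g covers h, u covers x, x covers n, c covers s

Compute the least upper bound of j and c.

a

Common upper bounds of {j, c}: a, b, u, x.
The least among these is a.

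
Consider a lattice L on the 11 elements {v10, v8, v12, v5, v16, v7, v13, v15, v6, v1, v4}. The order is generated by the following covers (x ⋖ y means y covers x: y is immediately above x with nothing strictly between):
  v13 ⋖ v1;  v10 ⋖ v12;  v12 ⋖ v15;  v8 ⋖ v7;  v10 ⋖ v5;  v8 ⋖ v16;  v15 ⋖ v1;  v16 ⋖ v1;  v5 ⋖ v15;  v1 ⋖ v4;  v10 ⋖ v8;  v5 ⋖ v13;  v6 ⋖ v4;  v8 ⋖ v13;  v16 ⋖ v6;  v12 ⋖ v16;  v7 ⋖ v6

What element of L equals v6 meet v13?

v6 ∧ v13 = v8

v8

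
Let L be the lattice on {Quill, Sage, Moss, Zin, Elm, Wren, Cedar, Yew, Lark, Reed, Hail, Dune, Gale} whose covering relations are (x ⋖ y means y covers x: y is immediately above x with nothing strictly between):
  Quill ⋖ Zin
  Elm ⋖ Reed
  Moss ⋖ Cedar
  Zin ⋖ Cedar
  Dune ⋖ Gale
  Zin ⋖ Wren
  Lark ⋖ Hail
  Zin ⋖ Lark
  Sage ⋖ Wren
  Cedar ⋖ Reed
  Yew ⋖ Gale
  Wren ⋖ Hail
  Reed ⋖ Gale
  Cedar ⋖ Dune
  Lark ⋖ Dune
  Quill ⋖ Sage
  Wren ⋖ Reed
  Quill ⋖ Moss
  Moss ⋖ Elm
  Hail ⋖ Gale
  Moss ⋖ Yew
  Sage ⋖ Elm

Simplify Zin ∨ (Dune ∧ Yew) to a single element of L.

Dune ∧ Yew = Moss
Zin ∨ Moss = Cedar

Cedar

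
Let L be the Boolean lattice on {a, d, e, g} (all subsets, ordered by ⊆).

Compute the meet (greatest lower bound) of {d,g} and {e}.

∅

Under ⊆, meet is intersection: {d,g} ∩ {e} = ∅.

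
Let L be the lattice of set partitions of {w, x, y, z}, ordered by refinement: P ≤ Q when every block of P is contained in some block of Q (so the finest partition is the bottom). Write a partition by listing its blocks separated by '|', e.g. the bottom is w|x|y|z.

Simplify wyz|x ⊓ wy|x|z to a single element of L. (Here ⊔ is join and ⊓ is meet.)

wy|x|z

wyz|x ∧ wy|x|z = wy|x|z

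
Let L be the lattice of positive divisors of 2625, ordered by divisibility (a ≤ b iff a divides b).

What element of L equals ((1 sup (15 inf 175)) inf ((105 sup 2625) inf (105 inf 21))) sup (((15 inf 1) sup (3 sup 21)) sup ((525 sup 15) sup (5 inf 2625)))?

525

15 ∧ 175 = 5
1 ∨ 5 = 5
105 ∨ 2625 = 2625
105 ∧ 21 = 21
2625 ∧ 21 = 21
5 ∧ 21 = 1
15 ∧ 1 = 1
3 ∨ 21 = 21
1 ∨ 21 = 21
525 ∨ 15 = 525
5 ∧ 2625 = 5
525 ∨ 5 = 525
21 ∨ 525 = 525
1 ∨ 525 = 525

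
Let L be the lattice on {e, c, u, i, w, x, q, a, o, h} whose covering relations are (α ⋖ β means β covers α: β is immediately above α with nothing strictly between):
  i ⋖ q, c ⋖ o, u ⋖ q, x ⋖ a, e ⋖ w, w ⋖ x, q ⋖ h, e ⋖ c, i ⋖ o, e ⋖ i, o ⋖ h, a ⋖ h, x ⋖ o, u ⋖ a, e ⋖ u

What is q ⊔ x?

Common upper bounds of {q, x}: h.
The least among these is h.

h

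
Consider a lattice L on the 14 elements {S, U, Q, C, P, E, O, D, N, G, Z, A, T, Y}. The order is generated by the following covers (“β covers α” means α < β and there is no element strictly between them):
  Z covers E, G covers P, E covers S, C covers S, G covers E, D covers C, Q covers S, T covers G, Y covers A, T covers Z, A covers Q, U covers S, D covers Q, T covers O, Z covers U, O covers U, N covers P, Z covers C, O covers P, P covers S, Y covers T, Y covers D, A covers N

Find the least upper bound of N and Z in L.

Common upper bounds of {N, Z}: Y.
The least among these is Y.

Y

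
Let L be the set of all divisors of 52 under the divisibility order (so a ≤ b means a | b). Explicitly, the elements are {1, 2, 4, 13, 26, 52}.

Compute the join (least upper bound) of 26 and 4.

Common upper bounds of {26, 4}: 52.
The least among these is 52.

52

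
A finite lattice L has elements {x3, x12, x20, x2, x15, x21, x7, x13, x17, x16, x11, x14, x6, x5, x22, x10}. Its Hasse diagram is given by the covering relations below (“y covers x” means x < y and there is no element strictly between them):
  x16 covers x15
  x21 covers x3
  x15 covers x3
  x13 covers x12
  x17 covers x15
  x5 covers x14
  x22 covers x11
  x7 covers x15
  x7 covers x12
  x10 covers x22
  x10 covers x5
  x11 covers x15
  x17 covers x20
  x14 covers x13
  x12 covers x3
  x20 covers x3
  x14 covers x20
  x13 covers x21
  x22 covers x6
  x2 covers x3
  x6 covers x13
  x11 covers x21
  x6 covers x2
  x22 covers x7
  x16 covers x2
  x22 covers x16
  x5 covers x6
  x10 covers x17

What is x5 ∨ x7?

Common upper bounds of {x5, x7}: x10.
The least among these is x10.

x10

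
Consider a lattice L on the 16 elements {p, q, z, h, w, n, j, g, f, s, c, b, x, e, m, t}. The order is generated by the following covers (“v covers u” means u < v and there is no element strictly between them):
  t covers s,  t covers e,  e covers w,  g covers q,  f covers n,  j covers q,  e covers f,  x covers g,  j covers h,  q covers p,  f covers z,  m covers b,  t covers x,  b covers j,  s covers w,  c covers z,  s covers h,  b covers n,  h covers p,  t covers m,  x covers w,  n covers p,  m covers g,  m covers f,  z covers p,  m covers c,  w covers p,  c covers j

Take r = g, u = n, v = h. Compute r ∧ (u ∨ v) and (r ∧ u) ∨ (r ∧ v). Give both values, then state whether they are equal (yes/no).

u ∨ v = b, so r ∧ (u ∨ v) = g ∧ b = q.
r ∧ u = p and r ∧ v = p, so (r ∧ u) ∨ (r ∧ v) = p ∨ p = p.
Equal: no.

q; p; no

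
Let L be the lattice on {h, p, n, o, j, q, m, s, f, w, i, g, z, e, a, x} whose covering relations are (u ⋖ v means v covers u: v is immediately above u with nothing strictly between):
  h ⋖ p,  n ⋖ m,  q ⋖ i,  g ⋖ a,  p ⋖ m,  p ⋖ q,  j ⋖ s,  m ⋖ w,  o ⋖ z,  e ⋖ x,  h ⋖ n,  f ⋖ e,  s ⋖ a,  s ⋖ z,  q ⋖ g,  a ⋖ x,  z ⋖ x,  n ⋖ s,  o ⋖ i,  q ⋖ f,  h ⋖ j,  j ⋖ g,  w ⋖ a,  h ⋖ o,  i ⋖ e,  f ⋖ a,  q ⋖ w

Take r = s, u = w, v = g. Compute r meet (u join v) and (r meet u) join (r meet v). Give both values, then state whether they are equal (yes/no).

s; s; yes

u join v = a, so r meet (u join v) = s meet a = s.
r meet u = n and r meet v = j, so (r meet u) join (r meet v) = n join j = s.
Equal: yes.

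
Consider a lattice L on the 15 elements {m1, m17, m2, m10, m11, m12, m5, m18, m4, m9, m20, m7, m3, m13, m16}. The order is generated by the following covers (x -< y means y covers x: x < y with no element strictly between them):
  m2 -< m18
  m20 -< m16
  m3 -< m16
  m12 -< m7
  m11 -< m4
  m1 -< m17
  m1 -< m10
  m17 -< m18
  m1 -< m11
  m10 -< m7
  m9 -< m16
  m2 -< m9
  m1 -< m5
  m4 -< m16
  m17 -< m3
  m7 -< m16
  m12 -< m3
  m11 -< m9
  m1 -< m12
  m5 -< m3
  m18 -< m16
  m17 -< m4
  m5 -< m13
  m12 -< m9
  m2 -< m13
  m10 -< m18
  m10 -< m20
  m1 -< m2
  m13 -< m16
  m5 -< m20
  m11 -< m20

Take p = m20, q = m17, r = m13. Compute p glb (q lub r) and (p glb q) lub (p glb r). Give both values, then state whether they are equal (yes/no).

q lub r = m16, so p glb (q lub r) = m20 glb m16 = m20.
p glb q = m1 and p glb r = m5, so (p glb q) lub (p glb r) = m1 lub m5 = m5.
Equal: no.

m20; m5; no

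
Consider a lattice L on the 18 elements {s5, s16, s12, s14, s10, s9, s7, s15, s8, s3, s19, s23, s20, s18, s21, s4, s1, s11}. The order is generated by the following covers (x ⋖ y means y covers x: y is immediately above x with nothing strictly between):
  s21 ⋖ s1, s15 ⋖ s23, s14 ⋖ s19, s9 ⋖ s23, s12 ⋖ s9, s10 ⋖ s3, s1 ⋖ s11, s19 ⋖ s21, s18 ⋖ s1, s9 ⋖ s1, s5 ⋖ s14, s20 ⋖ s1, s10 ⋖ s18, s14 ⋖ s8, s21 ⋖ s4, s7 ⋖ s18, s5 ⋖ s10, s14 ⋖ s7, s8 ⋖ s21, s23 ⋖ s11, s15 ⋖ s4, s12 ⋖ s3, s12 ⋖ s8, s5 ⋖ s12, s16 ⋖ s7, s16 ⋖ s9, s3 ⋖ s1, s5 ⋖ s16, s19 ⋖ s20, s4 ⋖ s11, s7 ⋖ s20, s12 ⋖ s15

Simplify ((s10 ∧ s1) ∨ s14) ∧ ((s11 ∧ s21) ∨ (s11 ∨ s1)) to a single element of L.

s10 ∧ s1 = s10
s10 ∨ s14 = s18
s11 ∧ s21 = s21
s11 ∨ s1 = s11
s21 ∨ s11 = s11
s18 ∧ s11 = s18

s18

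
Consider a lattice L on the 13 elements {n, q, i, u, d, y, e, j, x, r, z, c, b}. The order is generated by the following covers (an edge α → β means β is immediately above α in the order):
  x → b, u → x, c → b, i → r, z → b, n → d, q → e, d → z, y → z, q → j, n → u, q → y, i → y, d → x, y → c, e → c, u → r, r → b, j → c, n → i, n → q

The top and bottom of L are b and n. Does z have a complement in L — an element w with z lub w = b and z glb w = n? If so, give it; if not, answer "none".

Need w with z ∨ w = b and z ∧ w = n.
Checking each element gives: u.

u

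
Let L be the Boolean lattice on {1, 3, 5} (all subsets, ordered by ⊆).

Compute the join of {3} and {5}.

Under ⊆, join is union: {3} ∪ {5} = {3,5}.

{3,5}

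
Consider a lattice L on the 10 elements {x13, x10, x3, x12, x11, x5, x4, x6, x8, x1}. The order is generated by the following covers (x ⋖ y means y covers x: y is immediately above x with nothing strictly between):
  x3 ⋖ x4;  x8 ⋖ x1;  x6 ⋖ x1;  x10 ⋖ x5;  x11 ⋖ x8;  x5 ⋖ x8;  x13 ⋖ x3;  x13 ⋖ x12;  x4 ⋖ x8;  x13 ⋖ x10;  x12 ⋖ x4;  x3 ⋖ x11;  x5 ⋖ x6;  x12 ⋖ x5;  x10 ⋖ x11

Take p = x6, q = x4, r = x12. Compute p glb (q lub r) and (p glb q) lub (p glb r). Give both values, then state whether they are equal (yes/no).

x12; x12; yes

q lub r = x4, so p glb (q lub r) = x6 glb x4 = x12.
p glb q = x12 and p glb r = x12, so (p glb q) lub (p glb r) = x12 lub x12 = x12.
Equal: yes.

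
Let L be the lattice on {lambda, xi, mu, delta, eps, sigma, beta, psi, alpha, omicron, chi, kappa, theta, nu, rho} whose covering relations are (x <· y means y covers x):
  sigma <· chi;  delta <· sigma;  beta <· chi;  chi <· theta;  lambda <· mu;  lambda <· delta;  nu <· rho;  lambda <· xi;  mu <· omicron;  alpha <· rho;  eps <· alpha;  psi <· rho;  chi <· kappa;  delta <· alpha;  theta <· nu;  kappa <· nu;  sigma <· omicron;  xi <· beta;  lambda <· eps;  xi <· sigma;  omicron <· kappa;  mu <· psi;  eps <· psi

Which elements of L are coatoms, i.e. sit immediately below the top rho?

The coatoms are exactly the elements covered by rho: alpha, nu, psi.

alpha, nu, psi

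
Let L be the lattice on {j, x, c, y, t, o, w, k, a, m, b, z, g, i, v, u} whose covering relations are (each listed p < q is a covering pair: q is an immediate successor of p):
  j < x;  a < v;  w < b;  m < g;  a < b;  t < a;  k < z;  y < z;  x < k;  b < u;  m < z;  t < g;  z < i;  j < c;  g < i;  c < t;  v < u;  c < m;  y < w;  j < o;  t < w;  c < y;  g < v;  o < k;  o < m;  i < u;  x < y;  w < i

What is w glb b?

Common lower bounds of {w, b}: c, j, t, w, x, y.
The greatest among these is w.

w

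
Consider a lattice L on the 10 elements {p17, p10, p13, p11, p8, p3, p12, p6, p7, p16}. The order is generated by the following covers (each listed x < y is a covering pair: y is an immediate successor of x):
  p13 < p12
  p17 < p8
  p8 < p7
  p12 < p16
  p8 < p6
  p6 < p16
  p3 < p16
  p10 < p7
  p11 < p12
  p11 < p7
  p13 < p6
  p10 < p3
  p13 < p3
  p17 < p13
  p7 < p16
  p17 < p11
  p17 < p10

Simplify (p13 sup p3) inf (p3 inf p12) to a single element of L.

p13 ∨ p3 = p3
p3 ∧ p12 = p13
p3 ∧ p13 = p13

p13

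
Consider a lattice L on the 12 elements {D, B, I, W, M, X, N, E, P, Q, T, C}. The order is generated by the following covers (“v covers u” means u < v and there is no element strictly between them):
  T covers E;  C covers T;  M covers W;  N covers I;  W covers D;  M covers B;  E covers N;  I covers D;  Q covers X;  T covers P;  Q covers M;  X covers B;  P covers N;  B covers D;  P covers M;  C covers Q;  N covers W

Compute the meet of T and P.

P

Common lower bounds of {T, P}: B, D, I, M, N, P, W.
The greatest among these is P.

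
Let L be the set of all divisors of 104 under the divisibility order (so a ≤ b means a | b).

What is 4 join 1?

4

Common upper bounds of {4, 1}: 104, 4, 52, 8.
The least among these is 4.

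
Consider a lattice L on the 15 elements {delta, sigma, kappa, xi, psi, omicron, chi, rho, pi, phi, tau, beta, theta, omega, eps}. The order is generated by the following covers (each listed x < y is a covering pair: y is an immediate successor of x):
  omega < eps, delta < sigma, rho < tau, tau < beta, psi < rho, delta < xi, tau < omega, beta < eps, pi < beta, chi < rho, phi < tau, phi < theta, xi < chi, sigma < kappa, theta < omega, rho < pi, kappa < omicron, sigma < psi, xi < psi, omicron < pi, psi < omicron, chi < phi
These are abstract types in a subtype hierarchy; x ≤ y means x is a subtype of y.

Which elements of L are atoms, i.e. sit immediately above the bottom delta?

sigma, xi

The atoms are exactly the elements that cover delta: sigma, xi.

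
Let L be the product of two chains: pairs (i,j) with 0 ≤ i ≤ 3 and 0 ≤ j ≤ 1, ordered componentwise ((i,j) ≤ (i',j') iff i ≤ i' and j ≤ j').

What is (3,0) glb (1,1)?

(1,0)

Common lower bounds of {(3,0), (1,1)}: (0,0), (1,0).
The greatest among these is (1,0).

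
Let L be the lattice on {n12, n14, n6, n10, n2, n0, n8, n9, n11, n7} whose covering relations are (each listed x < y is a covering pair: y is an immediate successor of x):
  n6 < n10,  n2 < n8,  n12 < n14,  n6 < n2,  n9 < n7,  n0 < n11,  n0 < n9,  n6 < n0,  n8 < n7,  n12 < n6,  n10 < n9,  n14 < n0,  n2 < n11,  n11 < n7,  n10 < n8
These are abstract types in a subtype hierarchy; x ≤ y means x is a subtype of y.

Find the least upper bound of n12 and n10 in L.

Common upper bounds of {n12, n10}: n10, n7, n8, n9.
The least among these is n10.

n10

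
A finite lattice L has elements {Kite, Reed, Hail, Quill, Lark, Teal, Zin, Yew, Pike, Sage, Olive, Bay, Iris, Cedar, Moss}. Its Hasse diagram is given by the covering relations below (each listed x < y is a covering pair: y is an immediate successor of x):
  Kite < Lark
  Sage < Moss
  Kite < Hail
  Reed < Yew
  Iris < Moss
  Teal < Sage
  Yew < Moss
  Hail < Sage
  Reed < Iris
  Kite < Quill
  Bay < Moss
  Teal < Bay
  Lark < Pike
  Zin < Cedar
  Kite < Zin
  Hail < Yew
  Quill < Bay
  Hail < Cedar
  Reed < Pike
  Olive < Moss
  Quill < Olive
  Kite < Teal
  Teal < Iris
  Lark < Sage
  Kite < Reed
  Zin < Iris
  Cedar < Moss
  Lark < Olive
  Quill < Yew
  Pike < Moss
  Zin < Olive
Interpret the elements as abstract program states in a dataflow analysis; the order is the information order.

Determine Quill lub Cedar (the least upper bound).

Moss

Common upper bounds of {Quill, Cedar}: Moss.
The least among these is Moss.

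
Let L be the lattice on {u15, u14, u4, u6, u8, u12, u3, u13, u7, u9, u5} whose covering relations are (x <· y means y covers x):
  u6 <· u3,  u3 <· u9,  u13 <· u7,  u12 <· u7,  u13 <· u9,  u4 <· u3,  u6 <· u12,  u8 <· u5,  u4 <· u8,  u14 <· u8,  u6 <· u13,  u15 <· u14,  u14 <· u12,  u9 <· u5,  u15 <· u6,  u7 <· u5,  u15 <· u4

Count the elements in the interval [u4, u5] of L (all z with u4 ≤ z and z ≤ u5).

The interval [u4, u5] = {u3, u4, u5, u8, u9}, which has 5 elements.

5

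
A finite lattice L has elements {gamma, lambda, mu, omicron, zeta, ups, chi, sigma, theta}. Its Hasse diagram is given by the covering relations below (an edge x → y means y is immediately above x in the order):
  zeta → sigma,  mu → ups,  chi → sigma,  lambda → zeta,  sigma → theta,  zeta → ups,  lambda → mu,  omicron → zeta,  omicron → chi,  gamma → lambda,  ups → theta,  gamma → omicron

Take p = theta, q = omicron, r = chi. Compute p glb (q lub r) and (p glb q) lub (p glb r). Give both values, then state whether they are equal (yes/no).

q lub r = chi, so p glb (q lub r) = theta glb chi = chi.
p glb q = omicron and p glb r = chi, so (p glb q) lub (p glb r) = omicron lub chi = chi.
Equal: yes.

chi; chi; yes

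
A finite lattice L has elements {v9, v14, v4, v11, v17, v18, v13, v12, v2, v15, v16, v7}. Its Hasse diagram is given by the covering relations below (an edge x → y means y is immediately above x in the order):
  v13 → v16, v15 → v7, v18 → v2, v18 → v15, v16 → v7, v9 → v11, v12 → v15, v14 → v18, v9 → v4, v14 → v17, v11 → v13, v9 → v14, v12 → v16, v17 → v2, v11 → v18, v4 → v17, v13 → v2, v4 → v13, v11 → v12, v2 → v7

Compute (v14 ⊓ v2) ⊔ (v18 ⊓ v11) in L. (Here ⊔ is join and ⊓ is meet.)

v18

v14 ∧ v2 = v14
v18 ∧ v11 = v11
v14 ∨ v11 = v18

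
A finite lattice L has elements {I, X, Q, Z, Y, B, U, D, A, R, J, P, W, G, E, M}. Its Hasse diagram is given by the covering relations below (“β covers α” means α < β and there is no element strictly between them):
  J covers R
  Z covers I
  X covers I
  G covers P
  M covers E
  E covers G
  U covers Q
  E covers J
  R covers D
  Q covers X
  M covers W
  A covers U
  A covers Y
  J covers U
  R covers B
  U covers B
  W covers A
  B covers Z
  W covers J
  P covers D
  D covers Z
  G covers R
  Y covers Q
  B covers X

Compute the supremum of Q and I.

Common upper bounds of {Q, I}: A, E, J, M, Q, U, W, Y.
The least among these is Q.

Q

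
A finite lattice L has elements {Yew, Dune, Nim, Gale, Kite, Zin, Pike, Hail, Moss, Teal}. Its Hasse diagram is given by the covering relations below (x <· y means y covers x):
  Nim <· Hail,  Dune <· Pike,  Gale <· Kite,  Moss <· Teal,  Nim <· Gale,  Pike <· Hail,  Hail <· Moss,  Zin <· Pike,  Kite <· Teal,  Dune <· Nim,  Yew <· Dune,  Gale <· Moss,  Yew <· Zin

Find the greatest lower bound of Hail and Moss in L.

Common lower bounds of {Hail, Moss}: Dune, Hail, Nim, Pike, Yew, Zin.
The greatest among these is Hail.

Hail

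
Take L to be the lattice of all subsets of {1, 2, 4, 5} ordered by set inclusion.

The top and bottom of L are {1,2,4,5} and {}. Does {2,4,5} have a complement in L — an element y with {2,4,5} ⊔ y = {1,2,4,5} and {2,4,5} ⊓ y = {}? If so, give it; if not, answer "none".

Need y with {2,4,5} ∨ y = {1,2,4,5} and {2,4,5} ∧ y = {}.
Checking each element gives: {1}.

{1}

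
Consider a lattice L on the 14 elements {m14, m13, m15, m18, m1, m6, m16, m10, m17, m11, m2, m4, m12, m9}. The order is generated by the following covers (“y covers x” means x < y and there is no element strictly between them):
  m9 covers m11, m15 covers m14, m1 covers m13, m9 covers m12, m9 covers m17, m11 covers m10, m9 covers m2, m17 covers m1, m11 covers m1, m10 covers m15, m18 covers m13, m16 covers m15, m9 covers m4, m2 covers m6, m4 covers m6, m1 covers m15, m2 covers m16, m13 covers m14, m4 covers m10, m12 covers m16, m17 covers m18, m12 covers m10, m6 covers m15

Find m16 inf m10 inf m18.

m14

Common lower bounds of {m16, m10, m18}: m14.
The greatest among these is m14.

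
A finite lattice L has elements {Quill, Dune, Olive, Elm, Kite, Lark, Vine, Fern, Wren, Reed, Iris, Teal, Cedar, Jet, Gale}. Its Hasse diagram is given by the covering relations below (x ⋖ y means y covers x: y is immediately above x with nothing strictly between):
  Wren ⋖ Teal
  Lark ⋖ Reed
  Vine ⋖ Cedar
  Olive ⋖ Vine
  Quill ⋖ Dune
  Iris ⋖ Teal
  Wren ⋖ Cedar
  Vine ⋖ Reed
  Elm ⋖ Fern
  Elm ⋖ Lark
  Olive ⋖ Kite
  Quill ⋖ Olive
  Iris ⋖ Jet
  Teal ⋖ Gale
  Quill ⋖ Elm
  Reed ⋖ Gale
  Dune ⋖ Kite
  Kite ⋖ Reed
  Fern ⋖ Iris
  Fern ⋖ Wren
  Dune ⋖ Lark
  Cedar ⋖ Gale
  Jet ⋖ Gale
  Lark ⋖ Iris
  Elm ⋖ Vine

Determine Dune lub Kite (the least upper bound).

Kite

Common upper bounds of {Dune, Kite}: Gale, Kite, Reed.
The least among these is Kite.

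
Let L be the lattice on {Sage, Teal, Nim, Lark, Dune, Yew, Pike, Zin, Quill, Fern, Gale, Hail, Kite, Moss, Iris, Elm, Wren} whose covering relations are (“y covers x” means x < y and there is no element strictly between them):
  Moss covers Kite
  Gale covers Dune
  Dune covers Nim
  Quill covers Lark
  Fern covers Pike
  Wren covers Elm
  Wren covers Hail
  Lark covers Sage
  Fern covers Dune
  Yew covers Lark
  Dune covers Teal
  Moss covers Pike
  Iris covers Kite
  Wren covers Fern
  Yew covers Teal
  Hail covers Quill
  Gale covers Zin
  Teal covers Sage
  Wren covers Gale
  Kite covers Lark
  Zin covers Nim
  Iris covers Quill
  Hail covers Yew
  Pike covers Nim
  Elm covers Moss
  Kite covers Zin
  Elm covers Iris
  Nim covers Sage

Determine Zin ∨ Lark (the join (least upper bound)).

Kite

Common upper bounds of {Zin, Lark}: Elm, Iris, Kite, Moss, Wren.
The least among these is Kite.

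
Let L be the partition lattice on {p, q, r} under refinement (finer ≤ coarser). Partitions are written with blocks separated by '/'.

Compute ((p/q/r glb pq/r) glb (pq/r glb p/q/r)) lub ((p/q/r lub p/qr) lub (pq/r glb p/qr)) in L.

p/q/r ∧ pq/r = p/q/r
pq/r ∧ p/q/r = p/q/r
p/q/r ∧ p/q/r = p/q/r
p/q/r ∨ p/qr = p/qr
pq/r ∧ p/qr = p/q/r
p/qr ∨ p/q/r = p/qr
p/q/r ∨ p/qr = p/qr

p/qr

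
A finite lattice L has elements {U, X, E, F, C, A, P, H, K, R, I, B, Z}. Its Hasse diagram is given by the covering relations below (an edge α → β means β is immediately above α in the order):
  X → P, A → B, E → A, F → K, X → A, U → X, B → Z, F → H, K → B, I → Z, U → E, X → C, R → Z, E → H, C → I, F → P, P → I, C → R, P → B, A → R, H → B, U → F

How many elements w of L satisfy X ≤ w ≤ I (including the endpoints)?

The interval [X, I] = {C, I, P, X}, which has 4 elements.

4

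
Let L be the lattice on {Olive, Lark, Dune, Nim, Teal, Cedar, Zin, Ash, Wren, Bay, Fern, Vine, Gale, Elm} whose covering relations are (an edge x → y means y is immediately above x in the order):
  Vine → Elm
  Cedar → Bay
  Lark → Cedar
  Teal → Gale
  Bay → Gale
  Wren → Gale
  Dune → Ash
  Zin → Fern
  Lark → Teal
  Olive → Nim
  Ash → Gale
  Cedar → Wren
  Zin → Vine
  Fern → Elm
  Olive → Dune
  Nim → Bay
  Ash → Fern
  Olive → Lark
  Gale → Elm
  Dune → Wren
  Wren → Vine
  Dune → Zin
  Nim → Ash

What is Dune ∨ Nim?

Common upper bounds of {Dune, Nim}: Ash, Elm, Fern, Gale.
The least among these is Ash.

Ash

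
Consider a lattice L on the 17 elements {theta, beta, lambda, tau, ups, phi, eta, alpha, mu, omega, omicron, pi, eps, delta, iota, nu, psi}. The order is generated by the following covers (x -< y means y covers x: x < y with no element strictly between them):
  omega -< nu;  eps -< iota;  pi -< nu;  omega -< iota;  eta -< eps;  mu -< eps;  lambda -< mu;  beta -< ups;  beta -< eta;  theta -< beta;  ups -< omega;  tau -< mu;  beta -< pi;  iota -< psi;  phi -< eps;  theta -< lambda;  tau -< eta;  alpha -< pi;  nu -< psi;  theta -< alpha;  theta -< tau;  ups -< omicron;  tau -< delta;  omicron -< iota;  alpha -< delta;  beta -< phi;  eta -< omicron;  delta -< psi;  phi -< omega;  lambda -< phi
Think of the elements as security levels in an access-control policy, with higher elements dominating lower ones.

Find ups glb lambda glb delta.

Common lower bounds of {ups, lambda, delta}: theta.
The greatest among these is theta.

theta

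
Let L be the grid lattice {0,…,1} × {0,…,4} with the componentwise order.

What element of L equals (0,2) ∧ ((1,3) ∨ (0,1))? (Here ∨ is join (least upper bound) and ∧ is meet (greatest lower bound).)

(1,3) ∨ (0,1) = (1,3)
(0,2) ∧ (1,3) = (0,2)

(0,2)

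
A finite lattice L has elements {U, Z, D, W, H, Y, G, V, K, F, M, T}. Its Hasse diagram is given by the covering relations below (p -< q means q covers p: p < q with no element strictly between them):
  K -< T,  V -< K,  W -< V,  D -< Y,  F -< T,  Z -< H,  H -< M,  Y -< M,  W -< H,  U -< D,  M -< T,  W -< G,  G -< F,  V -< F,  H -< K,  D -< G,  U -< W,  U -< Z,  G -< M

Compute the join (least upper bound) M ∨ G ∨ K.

Common upper bounds of {M, G, K}: T.
The least among these is T.

T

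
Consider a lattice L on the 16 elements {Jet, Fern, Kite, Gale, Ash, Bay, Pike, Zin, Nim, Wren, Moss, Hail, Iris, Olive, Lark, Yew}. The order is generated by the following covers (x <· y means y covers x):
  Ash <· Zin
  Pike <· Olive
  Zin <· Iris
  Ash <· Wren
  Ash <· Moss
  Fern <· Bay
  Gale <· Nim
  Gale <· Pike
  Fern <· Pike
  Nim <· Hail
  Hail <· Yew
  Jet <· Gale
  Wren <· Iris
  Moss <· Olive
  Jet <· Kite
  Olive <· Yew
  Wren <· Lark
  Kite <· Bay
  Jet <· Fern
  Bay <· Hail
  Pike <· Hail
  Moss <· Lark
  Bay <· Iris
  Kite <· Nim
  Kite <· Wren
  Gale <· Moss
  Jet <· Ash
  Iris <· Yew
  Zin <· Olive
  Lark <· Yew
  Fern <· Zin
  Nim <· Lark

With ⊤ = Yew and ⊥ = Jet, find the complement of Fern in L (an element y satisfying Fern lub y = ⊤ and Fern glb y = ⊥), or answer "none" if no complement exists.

Need y with Fern ∨ y = Yew and Fern ∧ y = Jet.
Checking each element gives: Lark.

Lark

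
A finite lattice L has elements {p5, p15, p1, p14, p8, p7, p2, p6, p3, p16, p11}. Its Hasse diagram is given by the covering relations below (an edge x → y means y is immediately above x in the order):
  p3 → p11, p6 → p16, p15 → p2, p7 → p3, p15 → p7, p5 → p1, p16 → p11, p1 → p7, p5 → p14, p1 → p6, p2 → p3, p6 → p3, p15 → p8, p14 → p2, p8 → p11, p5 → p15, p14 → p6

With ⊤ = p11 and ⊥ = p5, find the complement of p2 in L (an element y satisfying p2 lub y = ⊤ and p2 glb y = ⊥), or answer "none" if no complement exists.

none

For every candidate y, either p2 ∨ y ≠ p11 or p2 ∧ y ≠ p5; no complement exists.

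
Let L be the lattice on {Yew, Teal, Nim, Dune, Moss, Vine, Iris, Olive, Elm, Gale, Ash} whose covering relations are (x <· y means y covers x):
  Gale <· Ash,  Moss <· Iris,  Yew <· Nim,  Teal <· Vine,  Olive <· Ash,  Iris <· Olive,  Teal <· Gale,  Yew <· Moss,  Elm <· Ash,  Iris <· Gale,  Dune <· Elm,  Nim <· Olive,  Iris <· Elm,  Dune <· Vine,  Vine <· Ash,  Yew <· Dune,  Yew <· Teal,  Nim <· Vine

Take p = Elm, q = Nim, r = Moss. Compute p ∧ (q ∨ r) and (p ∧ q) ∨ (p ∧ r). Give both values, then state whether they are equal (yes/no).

Iris; Moss; no

q ∨ r = Olive, so p ∧ (q ∨ r) = Elm ∧ Olive = Iris.
p ∧ q = Yew and p ∧ r = Moss, so (p ∧ q) ∨ (p ∧ r) = Yew ∨ Moss = Moss.
Equal: no.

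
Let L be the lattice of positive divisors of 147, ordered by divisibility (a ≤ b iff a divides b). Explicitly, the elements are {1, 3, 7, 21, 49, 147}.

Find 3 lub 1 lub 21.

21

Common upper bounds of {3, 1, 21}: 147, 21.
The least among these is 21.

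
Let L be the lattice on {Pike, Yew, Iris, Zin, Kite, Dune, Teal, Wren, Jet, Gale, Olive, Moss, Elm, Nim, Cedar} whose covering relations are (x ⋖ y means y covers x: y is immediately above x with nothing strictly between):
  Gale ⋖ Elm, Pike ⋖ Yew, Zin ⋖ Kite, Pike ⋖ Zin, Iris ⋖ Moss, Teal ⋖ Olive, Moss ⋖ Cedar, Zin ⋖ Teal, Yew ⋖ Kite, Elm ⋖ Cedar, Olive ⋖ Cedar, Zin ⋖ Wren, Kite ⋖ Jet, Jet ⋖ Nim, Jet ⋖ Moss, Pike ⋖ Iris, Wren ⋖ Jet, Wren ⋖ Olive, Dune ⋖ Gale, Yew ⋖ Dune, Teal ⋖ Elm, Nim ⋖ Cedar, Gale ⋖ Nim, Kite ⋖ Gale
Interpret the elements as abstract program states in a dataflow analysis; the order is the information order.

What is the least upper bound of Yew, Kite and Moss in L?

Moss

Common upper bounds of {Yew, Kite, Moss}: Cedar, Moss.
The least among these is Moss.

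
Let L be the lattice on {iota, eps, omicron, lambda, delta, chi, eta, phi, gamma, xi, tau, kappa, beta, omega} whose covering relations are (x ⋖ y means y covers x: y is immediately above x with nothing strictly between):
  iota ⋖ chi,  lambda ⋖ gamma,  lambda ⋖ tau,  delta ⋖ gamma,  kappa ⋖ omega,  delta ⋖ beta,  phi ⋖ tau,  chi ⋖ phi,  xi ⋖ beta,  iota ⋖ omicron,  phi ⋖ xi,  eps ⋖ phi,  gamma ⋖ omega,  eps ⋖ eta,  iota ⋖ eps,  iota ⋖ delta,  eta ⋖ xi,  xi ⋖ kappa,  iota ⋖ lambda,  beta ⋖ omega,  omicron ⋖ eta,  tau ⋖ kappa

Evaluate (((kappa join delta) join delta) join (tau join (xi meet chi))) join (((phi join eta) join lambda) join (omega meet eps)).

omega

kappa ∨ delta = omega
omega ∨ delta = omega
xi ∧ chi = chi
tau ∨ chi = tau
omega ∨ tau = omega
phi ∨ eta = xi
xi ∨ lambda = kappa
omega ∧ eps = eps
kappa ∨ eps = kappa
omega ∨ kappa = omega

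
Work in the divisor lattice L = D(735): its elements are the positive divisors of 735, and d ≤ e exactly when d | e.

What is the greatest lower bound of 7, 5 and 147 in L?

Common lower bounds of {7, 5, 147}: 1.
The greatest among these is 1.

1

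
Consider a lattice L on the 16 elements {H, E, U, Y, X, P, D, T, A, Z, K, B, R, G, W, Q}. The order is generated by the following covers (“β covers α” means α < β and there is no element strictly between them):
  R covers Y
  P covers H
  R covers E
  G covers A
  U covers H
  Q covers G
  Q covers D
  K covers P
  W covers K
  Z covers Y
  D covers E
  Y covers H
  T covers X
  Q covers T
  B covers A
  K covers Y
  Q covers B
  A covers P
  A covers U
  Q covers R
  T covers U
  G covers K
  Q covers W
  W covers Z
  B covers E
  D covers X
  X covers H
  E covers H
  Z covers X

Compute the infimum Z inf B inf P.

H

Common lower bounds of {Z, B, P}: H.
The greatest among these is H.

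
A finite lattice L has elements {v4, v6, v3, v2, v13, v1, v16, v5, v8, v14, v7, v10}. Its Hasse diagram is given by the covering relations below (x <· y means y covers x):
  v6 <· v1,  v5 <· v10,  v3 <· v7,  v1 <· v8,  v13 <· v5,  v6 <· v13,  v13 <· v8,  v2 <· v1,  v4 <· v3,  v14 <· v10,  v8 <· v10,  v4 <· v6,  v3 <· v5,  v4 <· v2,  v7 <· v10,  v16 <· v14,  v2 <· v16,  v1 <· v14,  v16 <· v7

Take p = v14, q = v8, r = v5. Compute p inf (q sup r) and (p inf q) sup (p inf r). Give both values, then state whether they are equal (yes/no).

v14; v1; no

q sup r = v10, so p inf (q sup r) = v14 inf v10 = v14.
p inf q = v1 and p inf r = v6, so (p inf q) sup (p inf r) = v1 sup v6 = v1.
Equal: no.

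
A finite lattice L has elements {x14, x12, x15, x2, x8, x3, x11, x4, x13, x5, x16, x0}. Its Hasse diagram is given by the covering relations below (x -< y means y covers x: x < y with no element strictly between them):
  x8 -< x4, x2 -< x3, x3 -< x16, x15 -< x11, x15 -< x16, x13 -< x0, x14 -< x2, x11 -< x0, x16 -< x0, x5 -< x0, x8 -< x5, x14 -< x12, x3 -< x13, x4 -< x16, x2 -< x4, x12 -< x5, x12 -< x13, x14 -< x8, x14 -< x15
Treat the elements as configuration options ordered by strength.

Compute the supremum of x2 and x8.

x4

Common upper bounds of {x2, x8}: x0, x16, x4.
The least among these is x4.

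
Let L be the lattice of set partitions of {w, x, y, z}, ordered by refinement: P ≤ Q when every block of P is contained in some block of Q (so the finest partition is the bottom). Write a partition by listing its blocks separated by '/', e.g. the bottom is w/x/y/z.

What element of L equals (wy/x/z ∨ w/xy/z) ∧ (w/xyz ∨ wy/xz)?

wxy/z

wy/x/z ∨ w/xy/z = wxy/z
w/xyz ∨ wy/xz = wxyz
wxy/z ∧ wxyz = wxy/z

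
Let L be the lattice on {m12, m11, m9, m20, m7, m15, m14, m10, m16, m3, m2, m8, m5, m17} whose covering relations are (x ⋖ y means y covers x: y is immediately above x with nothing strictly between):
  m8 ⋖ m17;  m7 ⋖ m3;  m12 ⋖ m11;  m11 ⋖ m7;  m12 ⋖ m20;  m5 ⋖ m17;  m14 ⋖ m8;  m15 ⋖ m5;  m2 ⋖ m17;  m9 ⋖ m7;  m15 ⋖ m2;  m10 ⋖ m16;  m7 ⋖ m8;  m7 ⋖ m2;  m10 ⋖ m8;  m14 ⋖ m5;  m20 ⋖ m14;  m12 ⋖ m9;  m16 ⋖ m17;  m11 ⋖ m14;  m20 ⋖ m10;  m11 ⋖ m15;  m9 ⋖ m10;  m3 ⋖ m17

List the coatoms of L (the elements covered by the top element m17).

The coatoms are exactly the elements covered by m17: m16, m2, m3, m5, m8.

m16, m2, m3, m5, m8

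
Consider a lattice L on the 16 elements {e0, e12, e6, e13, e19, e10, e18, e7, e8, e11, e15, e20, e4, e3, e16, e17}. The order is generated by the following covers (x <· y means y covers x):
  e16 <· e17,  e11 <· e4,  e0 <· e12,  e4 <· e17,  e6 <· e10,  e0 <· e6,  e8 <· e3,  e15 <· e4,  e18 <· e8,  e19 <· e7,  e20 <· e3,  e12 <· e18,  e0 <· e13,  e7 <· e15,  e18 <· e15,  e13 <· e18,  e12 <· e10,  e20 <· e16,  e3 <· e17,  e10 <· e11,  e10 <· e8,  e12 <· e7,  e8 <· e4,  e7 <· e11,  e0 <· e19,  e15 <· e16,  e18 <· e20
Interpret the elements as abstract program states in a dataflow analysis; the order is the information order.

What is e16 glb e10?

Common lower bounds of {e16, e10}: e0, e12.
The greatest among these is e12.

e12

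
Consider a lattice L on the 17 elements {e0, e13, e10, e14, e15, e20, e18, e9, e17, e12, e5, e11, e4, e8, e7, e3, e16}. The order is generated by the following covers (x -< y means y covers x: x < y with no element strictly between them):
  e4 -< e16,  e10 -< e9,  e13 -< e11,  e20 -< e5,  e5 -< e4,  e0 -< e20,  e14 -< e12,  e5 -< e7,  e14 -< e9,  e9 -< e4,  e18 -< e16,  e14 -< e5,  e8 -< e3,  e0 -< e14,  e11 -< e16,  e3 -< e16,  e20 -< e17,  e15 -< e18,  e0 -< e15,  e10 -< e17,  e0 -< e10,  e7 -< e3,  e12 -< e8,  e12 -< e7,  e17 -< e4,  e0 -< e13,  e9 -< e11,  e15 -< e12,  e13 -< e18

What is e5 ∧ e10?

e0

Common lower bounds of {e5, e10}: e0.
The greatest among these is e0.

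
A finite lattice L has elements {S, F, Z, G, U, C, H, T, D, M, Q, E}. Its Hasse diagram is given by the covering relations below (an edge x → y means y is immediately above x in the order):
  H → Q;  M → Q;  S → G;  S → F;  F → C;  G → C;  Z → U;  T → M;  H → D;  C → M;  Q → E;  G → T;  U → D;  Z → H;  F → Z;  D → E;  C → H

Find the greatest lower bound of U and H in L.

Common lower bounds of {U, H}: F, S, Z.
The greatest among these is Z.

Z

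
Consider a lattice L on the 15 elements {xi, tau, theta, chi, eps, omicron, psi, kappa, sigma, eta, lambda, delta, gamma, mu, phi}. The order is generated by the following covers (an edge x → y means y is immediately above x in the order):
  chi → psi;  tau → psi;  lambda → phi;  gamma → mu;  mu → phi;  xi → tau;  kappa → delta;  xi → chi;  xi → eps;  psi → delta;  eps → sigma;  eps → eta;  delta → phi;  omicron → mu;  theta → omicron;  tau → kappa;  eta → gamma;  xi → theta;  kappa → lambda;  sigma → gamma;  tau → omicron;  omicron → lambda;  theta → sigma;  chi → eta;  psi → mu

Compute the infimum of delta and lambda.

kappa

Common lower bounds of {delta, lambda}: kappa, tau, xi.
The greatest among these is kappa.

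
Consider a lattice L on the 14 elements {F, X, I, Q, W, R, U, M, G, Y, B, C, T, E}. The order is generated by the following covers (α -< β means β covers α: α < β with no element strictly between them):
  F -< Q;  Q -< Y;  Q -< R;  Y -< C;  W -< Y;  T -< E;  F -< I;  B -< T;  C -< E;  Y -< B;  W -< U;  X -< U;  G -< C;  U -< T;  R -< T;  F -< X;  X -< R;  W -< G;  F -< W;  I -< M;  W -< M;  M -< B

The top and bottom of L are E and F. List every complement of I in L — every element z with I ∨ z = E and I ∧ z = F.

C, G

Need z with I ∨ z = E and I ∧ z = F.
Checking each element gives: C, G.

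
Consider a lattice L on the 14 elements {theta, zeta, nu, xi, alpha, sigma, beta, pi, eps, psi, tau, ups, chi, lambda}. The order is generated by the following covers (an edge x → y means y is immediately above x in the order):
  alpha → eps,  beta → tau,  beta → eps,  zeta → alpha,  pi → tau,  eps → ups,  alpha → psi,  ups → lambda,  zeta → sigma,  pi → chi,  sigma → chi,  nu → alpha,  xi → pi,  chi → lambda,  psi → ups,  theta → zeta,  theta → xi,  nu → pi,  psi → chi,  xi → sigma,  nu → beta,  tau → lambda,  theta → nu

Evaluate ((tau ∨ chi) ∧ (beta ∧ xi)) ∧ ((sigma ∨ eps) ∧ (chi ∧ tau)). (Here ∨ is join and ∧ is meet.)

theta

tau ∨ chi = lambda
beta ∧ xi = theta
lambda ∧ theta = theta
sigma ∨ eps = lambda
chi ∧ tau = pi
lambda ∧ pi = pi
theta ∧ pi = theta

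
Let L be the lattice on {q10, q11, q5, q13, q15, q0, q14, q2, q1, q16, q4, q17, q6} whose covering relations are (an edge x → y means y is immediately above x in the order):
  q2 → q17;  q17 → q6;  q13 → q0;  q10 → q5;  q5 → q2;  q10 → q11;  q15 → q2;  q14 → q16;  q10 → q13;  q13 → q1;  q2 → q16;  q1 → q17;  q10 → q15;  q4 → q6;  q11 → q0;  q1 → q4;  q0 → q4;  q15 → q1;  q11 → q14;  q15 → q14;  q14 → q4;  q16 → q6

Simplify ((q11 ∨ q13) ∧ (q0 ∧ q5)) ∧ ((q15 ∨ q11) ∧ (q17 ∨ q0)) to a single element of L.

q10

q11 ∨ q13 = q0
q0 ∧ q5 = q10
q0 ∧ q10 = q10
q15 ∨ q11 = q14
q17 ∨ q0 = q6
q14 ∧ q6 = q14
q10 ∧ q14 = q10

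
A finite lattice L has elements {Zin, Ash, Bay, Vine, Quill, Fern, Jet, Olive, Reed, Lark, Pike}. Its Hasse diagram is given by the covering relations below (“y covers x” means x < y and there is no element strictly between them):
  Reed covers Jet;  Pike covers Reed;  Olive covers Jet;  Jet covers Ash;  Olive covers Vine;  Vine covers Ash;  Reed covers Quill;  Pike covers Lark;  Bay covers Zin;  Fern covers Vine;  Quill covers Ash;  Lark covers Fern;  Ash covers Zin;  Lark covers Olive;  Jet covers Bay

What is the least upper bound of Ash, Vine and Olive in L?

Common upper bounds of {Ash, Vine, Olive}: Lark, Olive, Pike.
The least among these is Olive.

Olive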